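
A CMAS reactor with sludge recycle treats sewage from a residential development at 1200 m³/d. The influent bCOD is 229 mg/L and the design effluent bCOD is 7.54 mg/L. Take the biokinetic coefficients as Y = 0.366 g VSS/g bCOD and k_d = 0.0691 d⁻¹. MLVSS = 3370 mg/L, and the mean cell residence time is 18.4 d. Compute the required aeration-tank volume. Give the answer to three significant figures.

From the SRT design equation V = Y Q (S₀−S) θ_c / [X (1 + k_d θ_c)] = 0.366 × 1200 × (229 − 7.54) × 18.4 / [3370 × (1 + 0.0691 × 18.4)] = 1.79×10^6 / 7655 = 233.8 m³.

V ≈ 234 m³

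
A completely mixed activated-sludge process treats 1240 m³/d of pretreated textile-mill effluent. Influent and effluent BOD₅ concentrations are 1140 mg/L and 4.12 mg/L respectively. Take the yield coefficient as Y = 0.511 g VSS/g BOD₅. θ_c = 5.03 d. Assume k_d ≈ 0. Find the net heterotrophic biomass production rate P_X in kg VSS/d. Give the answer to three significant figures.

Since k_d ≈ 0, Y_obs = Y = 0.511 g VSS/g BOD₅.
ΔS = 1140 − 4.12 = 1136 mg/L, so the substrate removal rate is 1240 × 1136/1000 = 1408 kg BOD₅/d.
Biomass produced: P_X = Y_obs·Q·ΔS = 0.5110 × 1408 ≈ 719.7 kg VSS/d.

P_X ≈ 720 kg VSS/d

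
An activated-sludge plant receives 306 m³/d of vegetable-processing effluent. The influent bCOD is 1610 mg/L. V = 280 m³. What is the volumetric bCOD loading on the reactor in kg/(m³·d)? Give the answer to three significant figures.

Volumetric loading L_v = Q·S₀ / V = 306 × 1610 g/m³ / 280.0 m³ = 1760 g/(m³·d) = 1.760 kg bCOD/(m³·d).

L_v ≈ 1.76 kg bCOD/(m³·d)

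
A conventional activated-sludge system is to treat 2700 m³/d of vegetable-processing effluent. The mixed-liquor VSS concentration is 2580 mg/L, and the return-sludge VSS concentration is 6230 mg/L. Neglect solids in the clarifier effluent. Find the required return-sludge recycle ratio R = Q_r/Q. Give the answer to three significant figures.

R ≈ 0.707

R = Q_r/Q = X/(X_r − X) = 2580 / (6230 − 2580) = 0.7068.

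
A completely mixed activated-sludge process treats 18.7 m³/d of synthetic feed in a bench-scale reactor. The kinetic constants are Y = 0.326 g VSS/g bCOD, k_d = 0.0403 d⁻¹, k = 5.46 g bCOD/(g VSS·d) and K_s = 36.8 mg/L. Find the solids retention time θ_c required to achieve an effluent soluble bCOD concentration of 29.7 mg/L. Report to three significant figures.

θ_c ≈ 1.33 d

From 1/θ_c = Y·k·S/(K_s + S) − k_d: Y·k·S/(K_s+S) = 0.326 × 5.46 × 29.7 / (36.8 + 29.7) = 0.7950 d⁻¹.
1/θ_c = 0.7950 − 0.0403 = 0.7547 d⁻¹, so θ_c = 1.325 d.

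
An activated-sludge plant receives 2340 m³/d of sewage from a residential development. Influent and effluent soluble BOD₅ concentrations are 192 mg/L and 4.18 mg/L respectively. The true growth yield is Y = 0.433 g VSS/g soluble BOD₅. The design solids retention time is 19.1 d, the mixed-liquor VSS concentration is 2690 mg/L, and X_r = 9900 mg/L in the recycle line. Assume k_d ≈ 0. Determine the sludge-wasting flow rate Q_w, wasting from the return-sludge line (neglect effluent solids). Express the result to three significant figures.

V·X = Y·Q·ΔS·θ_c gives V = 0.433 × 2340 × (192 − 4.18) × 19.1 / 2690 = 1351 m³.
Wasting from the return line (neglecting effluent solids): Q_w = V·X / (θ_c·X_r) = 1351 × 2690 / (19.1 × 9900) = 19.22 m³/d.

Q_w ≈ 19.2 m³/d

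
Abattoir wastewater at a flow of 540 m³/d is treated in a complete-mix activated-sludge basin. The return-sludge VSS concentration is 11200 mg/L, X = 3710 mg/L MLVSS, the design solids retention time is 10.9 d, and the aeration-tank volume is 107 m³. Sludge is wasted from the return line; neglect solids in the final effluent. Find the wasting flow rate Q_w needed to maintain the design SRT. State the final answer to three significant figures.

θ_c = V·X/(Q_w·X_r) when wasting from the recycle, so Q_w = V·X/(θ_c·X_r) = 107.0 × 3710 / (10.9 × 11200) = 3.252 m³/d.

Q_w ≈ 3.25 m³/d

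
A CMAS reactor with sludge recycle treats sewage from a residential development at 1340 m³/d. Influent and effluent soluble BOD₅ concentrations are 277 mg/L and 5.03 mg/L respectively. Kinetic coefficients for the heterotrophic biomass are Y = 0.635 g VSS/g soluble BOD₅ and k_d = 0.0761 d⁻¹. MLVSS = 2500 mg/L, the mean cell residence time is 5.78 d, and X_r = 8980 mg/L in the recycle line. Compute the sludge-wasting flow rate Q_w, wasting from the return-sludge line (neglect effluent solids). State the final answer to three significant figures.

Steady-state biomass mass balance: V·X·(1 + k_d·θ_c) = Y·Q·(S₀ − S)·θ_c, so V = 0.635 × 1340 × (277 − 5.03) × 5.78 / [2500 × (1 + 0.0761 × 5.78)] = 1.34×10^6 / 3600 = 371.6 m³.
Q_w = (V·X)/(θ_c X_r) = 371.6 × 2500 / (5.78 × 8980) = 17.90 m³/d.

Q_w ≈ 17.9 m³/d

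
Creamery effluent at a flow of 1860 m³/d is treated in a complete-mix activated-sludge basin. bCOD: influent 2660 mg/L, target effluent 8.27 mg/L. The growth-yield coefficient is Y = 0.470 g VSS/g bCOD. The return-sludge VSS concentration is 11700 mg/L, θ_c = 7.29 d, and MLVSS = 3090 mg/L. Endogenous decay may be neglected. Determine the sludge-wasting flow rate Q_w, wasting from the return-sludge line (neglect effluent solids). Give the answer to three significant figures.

With k_d = 0 the design equation reduces to V = Y Q (S₀−S) θ_c / X = 0.470 × 1860 × (2660 − 8.27) × 7.29 / 3090 = 5469 m³.
Wasting from the return line (neglecting effluent solids): Q_w = V·X / (θ_c·X_r) = 5469 × 3090 / (7.29 × 11700) = 198.1 m³/d.

Q_w ≈ 198 m³/d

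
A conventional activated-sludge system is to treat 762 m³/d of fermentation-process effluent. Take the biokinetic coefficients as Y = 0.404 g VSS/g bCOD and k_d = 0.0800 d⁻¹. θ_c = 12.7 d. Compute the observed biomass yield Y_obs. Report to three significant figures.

Y_obs ≈ 0.200 g VSS/g bCOD

Correct the yield for decay: Y_obs = Y/(1 + k_d θ_c) = 0.404 / (1 + 0.0800 × 12.7) = 0.404 / 2.016 = 0.2004.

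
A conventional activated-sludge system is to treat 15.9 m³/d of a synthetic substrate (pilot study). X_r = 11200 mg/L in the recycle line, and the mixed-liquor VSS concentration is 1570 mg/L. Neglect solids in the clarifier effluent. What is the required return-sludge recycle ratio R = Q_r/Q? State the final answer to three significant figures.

Mass balance around the secondary clarifier (neglecting effluent solids): R = X / (X_r − X) = 1570 / (11200 − 1570) = 0.1630.

R ≈ 0.163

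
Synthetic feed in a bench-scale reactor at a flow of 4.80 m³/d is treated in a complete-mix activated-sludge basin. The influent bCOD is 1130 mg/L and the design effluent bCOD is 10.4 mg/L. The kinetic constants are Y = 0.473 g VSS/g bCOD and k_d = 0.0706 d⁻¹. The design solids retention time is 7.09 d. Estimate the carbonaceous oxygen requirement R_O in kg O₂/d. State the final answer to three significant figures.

R_O ≈ 2.97 kg O₂/d

The observed yield is Y_obs = Y/(1 + k_d·θ_c) = 0.473 / (1 + 0.0706 × 7.09) = 0.473 / 1.501 = 0.3152 g VSS per g bCOD removed.
ΔS = 1130 − 10.4 = 1120 mg/L, so the substrate removal rate is 4.80 × 1120/1000 = 5.374 kg bCOD/d.
P_X = Y_obs·Q·(S₀ − S) = 0.3152 × 5.374 = 1.694 kg VSS/d.
R_O = Q·ΔS − 1.42 P_X = 5.374 − 2.405 = 2.969 kg O₂/d.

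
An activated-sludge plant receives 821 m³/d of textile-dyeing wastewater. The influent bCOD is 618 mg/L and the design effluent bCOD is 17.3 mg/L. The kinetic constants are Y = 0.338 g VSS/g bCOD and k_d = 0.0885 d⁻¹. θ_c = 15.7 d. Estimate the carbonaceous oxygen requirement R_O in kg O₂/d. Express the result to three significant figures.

R_O ≈ 394 kg O₂/d

The observed yield is Y_obs = Y/(1 + k_d·θ_c) = 0.338 / (1 + 0.0885 × 15.7) = 0.338 / 2.389 = 0.1415 g VSS per g bCOD removed.
Mass of bCOD removed per day: Q(S₀ − S) = 821 × 600.7 g/m³ = 493.2 kg/d.
Net sludge production P_X = 0.1415 × 493.2 = 69.76 kg VSS/d.
R_O = Q·(S₀ − S) − 1.42·P_X = 493.2 − 1.42 × 69.76 = 394.1 kg O₂/d.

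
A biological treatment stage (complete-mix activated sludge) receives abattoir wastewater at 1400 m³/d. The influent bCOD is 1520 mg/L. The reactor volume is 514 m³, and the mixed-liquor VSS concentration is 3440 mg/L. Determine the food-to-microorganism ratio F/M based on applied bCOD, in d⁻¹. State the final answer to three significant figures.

F/M = Q·S₀ / (V·X) = 1400 × 1520 / (514.0 × 3440) = 1.204 g bCOD·(g VSS·d)⁻¹.

F/M ≈ 1.20 d⁻¹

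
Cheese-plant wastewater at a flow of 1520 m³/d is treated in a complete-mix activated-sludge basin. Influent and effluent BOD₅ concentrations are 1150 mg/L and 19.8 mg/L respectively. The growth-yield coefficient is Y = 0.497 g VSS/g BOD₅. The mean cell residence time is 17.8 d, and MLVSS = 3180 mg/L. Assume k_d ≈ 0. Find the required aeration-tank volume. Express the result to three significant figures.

V·X = Y·Q·ΔS·θ_c gives V = 0.497 × 1520 × (1150 − 19.8) × 17.8 / 3180 = 4779 m³.

V ≈ 4780 m³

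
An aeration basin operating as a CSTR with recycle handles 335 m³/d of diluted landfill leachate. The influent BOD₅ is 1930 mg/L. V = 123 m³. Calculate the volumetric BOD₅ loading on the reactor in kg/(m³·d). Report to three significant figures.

Applied BOD₅ load per unit volume = Q·S₀/V = (335 × 1930/1000)/123.0 = 5.257 kg BOD₅·m⁻³·d⁻¹.

L_v ≈ 5.26 kg BOD₅/(m³·d)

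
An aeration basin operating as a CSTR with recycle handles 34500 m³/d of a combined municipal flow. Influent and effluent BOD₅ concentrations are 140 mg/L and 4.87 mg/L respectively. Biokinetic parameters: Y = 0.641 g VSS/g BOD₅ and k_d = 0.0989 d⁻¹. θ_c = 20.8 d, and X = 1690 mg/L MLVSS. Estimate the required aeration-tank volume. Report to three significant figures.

V ≈ 12000 m³

Steady-state biomass mass balance: V·X·(1 + k_d·θ_c) = Y·Q·(S₀ − S)·θ_c, so V = 0.641 × 34500 × (140 − 4.87) × 20.8 / [1690 × (1 + 0.0989 × 20.8)] = 6.22×10^7 / 5167 = 12031 m³.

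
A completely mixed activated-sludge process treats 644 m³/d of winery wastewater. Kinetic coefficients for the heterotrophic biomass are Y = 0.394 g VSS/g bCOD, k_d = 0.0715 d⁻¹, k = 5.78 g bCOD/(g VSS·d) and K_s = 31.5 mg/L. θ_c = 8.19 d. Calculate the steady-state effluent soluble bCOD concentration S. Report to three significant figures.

S ≈ 2.93 mg/L

Effluent substrate depends only on kinetics and SRT: S = K_s(1 + k_d θ_c) / [θ_c(Yk − k_d) − 1] = 31.5 × (1 + 0.0715 × 8.19) / [8.19 × (0.394 × 5.78 − 0.0715) − 1] = 49.95 / 17.07 = 2.927 mg/L.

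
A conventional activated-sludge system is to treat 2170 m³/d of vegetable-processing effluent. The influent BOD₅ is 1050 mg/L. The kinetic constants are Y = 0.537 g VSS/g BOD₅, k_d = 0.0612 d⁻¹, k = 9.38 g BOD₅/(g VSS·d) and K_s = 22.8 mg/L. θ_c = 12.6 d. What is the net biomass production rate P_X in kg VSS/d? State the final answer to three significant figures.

For a completely mixed reactor with recycle the Lawrence–McCarty relation gives S = K_s·(1 + k_d·θ_c) / [θ_c·(Y·k − k_d) − 1] = 22.8 × (1 + 0.0612 × 12.6) / [12.6 × (0.537 × 9.38 − 0.0612) − 1] = 40.38 / 61.70 = 0.6545 mg/L.
The observed yield is Y_obs = Y/(1 + k_d·θ_c) = 0.537 / (1 + 0.0612 × 12.6) = 0.537 / 1.771 = 0.3032 g VSS per g BOD₅ removed.
ΔS = 1050 − 0.655 = 1049 mg/L, so the substrate removal rate is 2170 × 1049/1000 = 2277 kg BOD₅/d.
P_X = Y_obs · Q(S₀ − S) = 0.3032 × 2277 = 690.4 kg VSS/d.

P_X ≈ 690 kg VSS/d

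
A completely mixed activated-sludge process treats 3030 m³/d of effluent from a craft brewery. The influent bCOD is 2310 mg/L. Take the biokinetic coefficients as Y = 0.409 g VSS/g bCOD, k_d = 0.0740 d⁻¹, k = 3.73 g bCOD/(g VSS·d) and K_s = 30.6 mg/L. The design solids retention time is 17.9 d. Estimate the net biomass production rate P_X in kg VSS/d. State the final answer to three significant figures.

P_X ≈ 1230 kg VSS/d

For a completely mixed reactor with recycle the Lawrence–McCarty relation gives S = K_s·(1 + k_d·θ_c) / [θ_c·(Y·k − k_d) − 1] = 30.6 × (1 + 0.0740 × 17.9) / [17.9 × (0.409 × 3.73 − 0.0740) − 1] = 71.13 / 24.98 = 2.847 mg/L.
Y_obs = Y / (1 + k_d θ_c) = 0.409 / (1 + 0.0740 × 17.9) = 0.409 / 2.325 = 0.1759.
Mass of bCOD removed per day: Q(S₀ − S) = 3030 × 2307 g/m³ = 6991 kg/d.
So the net sludge growth is P_X = 0.1759 × 6991 = 1230 kg VSS/d.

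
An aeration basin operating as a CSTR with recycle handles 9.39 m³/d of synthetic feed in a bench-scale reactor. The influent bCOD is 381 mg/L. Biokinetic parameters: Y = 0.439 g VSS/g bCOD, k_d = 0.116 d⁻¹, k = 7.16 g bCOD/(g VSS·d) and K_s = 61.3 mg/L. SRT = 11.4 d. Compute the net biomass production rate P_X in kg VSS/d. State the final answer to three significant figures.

For a completely mixed reactor with recycle the Lawrence–McCarty relation gives S = K_s·(1 + k_d·θ_c) / [θ_c·(Y·k − k_d) − 1] = 61.3 × (1 + 0.116 × 11.4) / [11.4 × (0.439 × 7.16 − 0.116) − 1] = 142.4 / 33.51 = 4.248 mg/L.
Y_obs = Y / (1 + k_d θ_c) = 0.439 / (1 + 0.116 × 11.4) = 0.439 / 2.322 = 0.1890.
Substrate removed = Q·(S₀ − S) = 9.39 m³/d × (381 − 4.25) g/m³ = 3.54×10^3 g/d = 3.538 kg/d.
Biomass produced: P_X = Y_obs·Q·ΔS = 0.1890 × 3.538 ≈ 0.6687 kg VSS/d.

P_X ≈ 0.669 kg VSS/d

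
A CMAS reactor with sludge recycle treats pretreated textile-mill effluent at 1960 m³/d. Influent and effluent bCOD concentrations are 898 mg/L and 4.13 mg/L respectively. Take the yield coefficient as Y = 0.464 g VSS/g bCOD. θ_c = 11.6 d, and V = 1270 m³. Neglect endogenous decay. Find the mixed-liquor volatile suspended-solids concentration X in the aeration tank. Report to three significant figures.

Without decay, X = Y Q (S₀−S) θ_c / V = 0.464 × 1960 × (898 − 4.13) × 11.6 / 1270 = 7425 mg/L.

X ≈ 7430 mg/L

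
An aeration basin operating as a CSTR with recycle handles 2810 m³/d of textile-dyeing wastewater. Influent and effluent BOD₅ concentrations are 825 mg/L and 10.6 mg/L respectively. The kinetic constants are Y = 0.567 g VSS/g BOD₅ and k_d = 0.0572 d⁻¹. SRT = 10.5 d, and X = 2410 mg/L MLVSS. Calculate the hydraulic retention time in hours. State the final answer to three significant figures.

τ ≈ 30.2 h

From the SRT design equation V = Y Q (S₀−S) θ_c / [X (1 + k_d θ_c)] = 0.567 × 2810 × (825 − 10.6) × 10.5 / [2410 × (1 + 0.0572 × 10.5)] = 1.36×10^7 / 3857 = 3532 m³.
τ = V/Q = 3532/2810 = 1.257 d, or 30.17 h.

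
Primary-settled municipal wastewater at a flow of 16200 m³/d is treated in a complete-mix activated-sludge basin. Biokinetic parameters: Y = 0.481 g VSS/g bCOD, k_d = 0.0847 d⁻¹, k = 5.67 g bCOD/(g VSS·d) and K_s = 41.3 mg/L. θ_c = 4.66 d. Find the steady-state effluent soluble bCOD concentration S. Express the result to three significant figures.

Effluent substrate depends only on kinetics and SRT: S = K_s(1 + k_d θ_c) / [θ_c(Yk − k_d) − 1] = 41.3 × (1 + 0.0847 × 4.66) / [4.66 × (0.481 × 5.67 − 0.0847) − 1] = 57.60 / 11.31 = 5.091 mg/L.

S ≈ 5.09 mg/L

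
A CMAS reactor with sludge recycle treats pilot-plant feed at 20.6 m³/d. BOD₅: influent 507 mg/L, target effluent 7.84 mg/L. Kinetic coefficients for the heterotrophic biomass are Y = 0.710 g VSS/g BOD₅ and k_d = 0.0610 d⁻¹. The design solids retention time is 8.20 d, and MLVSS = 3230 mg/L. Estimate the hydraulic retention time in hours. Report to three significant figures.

τ ≈ 14.4 h

Steady-state biomass mass balance: V·X·(1 + k_d·θ_c) = Y·Q·(S₀ − S)·θ_c, so V = 0.710 × 20.6 × (507 − 7.84) × 8.20 / [3230 × (1 + 0.0610 × 8.20)] = 5.99×10^4 / 4846 = 12.35 m³.
Hydraulic retention time τ = V/Q = 12.35 / 20.6 = 0.5997 d = 14.39 h.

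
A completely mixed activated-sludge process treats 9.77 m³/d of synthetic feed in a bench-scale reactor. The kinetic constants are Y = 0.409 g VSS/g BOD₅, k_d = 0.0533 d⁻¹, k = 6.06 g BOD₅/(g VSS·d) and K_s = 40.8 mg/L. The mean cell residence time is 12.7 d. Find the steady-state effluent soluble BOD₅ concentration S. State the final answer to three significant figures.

For a completely mixed reactor with recycle the Lawrence–McCarty relation gives S = K_s·(1 + k_d·θ_c) / [θ_c·(Y·k − k_d) − 1] = 40.8 × (1 + 0.0533 × 12.7) / [12.7 × (0.409 × 6.06 − 0.0533) − 1] = 68.42 / 29.80 = 2.296 mg/L.

S ≈ 2.30 mg/L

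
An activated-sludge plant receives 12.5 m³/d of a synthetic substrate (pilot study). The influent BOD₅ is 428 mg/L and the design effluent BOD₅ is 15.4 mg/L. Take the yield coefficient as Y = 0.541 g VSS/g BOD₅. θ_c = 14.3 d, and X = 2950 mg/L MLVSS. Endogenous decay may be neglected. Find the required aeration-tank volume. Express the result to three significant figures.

V ≈ 13.5 m³

With k_d = 0 the design equation reduces to V = Y Q (S₀−S) θ_c / X = 0.541 × 12.5 × (428 − 15.4) × 14.3 / 2950 = 13.53 m³.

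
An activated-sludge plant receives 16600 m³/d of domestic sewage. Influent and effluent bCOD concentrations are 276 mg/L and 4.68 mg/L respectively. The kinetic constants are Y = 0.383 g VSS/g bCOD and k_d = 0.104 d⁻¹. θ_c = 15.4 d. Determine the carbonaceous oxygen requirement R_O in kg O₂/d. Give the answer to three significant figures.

Observed yield with endogenous decay: Y_obs = Y / (1 + k_d·θ_c) = 0.383 / (1 + 0.104 × 15.4) = 0.383 / 2.602 = 0.1472 g VSS/g bCOD.
Substrate removed = Q·(S₀ − S) = 16600 m³/d × (276 − 4.68) g/m³ = 4.5×10^6 g/d = 4504 kg/d.
Net sludge production P_X = 0.1472 × 4504 = 663.1 kg VSS/d.
R_O = Q·ΔS − 1.42 P_X = 4504 − 941.5 = 3562 kg O₂/d.

R_O ≈ 3560 kg O₂/d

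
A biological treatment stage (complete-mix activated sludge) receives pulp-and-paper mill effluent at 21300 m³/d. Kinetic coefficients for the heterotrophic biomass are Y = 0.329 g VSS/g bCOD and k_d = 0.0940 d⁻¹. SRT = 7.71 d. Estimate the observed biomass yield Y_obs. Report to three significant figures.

Y_obs = Y / (1 + k_d θ_c) = 0.329 / (1 + 0.0940 × 7.71) = 0.329 / 1.725 = 0.1908.

Y_obs ≈ 0.191 g VSS/g bCOD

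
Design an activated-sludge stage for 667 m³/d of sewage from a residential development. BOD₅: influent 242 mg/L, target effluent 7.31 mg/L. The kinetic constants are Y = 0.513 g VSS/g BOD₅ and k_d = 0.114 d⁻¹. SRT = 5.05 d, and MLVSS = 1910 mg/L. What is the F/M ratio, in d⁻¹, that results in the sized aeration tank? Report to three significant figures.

Steady-state biomass mass balance: V·X·(1 + k_d·θ_c) = Y·Q·(S₀ − S)·θ_c, so V = 0.513 × 667 × (242 − 7.31) × 5.05 / [1910 × (1 + 0.114 × 5.05)] = 4.06×10^5 / 3010 = 134.7 m³.
F/M = applied load / biomass = Q·S₀/(V·X) = 667 × 242 / (134.7 × 1910) = 0.6272 d⁻¹.

F/M ≈ 0.627 d⁻¹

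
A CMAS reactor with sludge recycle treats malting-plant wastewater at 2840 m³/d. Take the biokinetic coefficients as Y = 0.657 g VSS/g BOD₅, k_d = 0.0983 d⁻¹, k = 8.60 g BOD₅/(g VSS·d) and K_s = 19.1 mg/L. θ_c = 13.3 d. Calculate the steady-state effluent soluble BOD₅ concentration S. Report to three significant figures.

Effluent substrate depends only on kinetics and SRT: S = K_s(1 + k_d θ_c) / [θ_c(Yk − k_d) − 1] = 19.1 × (1 + 0.0983 × 13.3) / [13.3 × (0.657 × 8.60 − 0.0983) − 1] = 44.07 / 72.84 = 0.6050 mg/L.

S ≈ 0.605 mg/L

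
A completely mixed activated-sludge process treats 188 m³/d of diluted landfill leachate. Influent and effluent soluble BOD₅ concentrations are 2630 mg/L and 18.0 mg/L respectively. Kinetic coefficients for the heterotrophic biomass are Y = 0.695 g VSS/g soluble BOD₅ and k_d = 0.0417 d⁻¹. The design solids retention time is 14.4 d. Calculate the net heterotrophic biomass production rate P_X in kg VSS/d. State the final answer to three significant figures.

P_X ≈ 213 kg VSS/d

The observed yield is Y_obs = Y/(1 + k_d·θ_c) = 0.695 / (1 + 0.0417 × 14.4) = 0.695 / 1.600 = 0.4342 g VSS per g soluble BOD₅ removed.
ΔS = 2630 − 18.0 = 2612 mg/L, so the substrate removal rate is 188 × 2612/1000 = 491.1 kg soluble BOD₅/d.
So the net sludge growth is P_X = 0.4342 × 491.1 = 213.2 kg VSS/d.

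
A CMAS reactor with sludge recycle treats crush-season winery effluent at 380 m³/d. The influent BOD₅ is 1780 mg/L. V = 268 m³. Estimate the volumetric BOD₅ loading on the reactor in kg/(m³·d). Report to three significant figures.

L_v ≈ 2.52 kg BOD₅/(m³·d)

Applied BOD₅ load per unit volume = Q·S₀/V = (380 × 1780/1000)/268.0 = 2.524 kg BOD₅·m⁻³·d⁻¹.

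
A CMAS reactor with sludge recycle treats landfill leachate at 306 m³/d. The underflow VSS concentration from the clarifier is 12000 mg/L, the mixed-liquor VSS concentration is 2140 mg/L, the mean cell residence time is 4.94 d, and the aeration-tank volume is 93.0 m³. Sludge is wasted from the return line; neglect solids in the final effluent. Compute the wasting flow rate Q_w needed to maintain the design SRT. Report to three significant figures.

Q_w ≈ 3.36 m³/d

Q_w = (V·X)/(θ_c X_r) = 93.00 × 2140 / (4.94 × 12000) = 3.357 m³/d.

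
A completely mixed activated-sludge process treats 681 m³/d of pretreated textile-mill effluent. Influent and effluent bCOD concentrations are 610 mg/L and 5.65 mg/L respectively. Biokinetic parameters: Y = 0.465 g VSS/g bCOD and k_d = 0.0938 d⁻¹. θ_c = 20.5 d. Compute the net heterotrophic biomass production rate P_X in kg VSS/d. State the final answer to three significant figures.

P_X ≈ 65.5 kg VSS/d

Y_obs = Y / (1 + k_d θ_c) = 0.465 / (1 + 0.0938 × 20.5) = 0.465 / 2.923 = 0.1591.
ΔS = 610 − 5.65 = 604.4 mg/L, so the substrate removal rate is 681 × 604.4/1000 = 411.6 kg bCOD/d.
P_X = Y_obs · Q(S₀ − S) = 0.1591 × 411.6 = 65.47 kg VSS/d.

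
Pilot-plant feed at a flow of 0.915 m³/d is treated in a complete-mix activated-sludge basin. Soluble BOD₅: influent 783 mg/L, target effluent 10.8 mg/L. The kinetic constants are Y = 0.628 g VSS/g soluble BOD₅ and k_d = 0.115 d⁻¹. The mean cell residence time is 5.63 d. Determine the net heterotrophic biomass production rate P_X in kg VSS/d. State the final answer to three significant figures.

The observed yield is Y_obs = Y/(1 + k_d·θ_c) = 0.628 / (1 + 0.115 × 5.63) = 0.628 / 1.647 = 0.3812 g VSS per g soluble BOD₅ removed.
Mass of soluble BOD₅ removed per day: Q(S₀ − S) = 0.915 × 772.2 g/m³ = 0.7066 kg/d.
P_X = Y_obs · Q(S₀ − S) = 0.3812 × 0.7066 = 0.2693 kg VSS/d.

P_X ≈ 0.269 kg VSS/d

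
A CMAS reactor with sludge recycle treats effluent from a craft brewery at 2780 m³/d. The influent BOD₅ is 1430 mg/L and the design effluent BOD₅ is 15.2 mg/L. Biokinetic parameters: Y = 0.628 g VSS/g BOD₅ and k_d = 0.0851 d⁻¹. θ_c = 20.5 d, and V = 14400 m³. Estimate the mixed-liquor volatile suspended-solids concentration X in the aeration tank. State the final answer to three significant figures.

X ≈ 1280 mg/L

X = Y·Q·ΔS·θ_c / [V·(1 + k_d θ_c)] = 0.628 × 2780 × (1430 − 15.2) × 20.5 / [14400 × (1 + 0.0851 × 20.5)] = 1281 mg/L.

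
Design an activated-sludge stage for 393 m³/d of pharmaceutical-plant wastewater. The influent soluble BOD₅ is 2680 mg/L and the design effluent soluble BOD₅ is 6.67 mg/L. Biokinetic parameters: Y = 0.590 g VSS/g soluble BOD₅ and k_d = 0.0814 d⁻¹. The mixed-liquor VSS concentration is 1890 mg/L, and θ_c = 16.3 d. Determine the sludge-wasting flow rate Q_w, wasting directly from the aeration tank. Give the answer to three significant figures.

Q_w ≈ 141 m³/d

Steady-state biomass mass balance: V·X·(1 + k_d·θ_c) = Y·Q·(S₀ − S)·θ_c, so V = 0.590 × 393 × (2680 − 6.67) × 16.3 / [1890 × (1 + 0.0814 × 16.3)] = 1.01×10^7 / 4398 = 2298 m³.
For wasting at MLVSS concentration, Q_w = V/θ_c = 2298/16.3 = 141.0 m³/d.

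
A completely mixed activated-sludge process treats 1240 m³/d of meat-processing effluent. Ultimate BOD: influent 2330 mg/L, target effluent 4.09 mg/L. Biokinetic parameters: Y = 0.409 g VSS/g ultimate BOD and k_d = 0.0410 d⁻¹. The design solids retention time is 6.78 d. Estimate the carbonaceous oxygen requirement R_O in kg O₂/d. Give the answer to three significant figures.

R_O ≈ 1570 kg O₂/d

Observed yield with endogenous decay: Y_obs = Y / (1 + k_d·θ_c) = 0.409 / (1 + 0.0410 × 6.78) = 0.409 / 1.278 = 0.3200 g VSS/g ultimate BOD.
Mass of ultimate BOD removed per day: Q(S₀ − S) = 1240 × 2326 g/m³ = 2884 kg/d.
Net sludge production P_X = 0.3200 × 2884 = 923.0 kg VSS/d.
R_O = Q·(S₀ − S) − 1.42·P_X = 2884 − 1.42 × 923.0 = 1573 kg O₂/d.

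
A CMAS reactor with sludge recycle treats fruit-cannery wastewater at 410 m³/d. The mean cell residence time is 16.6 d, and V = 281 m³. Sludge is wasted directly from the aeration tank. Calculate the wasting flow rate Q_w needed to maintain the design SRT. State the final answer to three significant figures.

Wasting from the aeration tank: Q_w = V / θ_c = 281.0 / 16.6 = 16.93 m³/d.

Q_w ≈ 16.9 m³/d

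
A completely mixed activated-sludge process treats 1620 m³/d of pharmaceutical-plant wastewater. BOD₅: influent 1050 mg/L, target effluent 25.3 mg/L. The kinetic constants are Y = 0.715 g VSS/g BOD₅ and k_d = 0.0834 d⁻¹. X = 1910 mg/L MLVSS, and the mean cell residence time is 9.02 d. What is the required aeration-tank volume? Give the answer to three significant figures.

V ≈ 3200 m³

From the SRT design equation V = Y Q (S₀−S) θ_c / [X (1 + k_d θ_c)] = 0.715 × 1620 × (1050 − 25.3) × 9.02 / [1910 × (1 + 0.0834 × 9.02)] = 1.07×10^7 / 3347 = 3199 m³.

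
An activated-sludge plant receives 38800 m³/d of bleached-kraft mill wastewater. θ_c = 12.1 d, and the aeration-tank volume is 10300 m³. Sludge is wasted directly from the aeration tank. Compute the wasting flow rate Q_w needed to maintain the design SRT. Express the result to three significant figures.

Wasting from the aeration tank: Q_w = V / θ_c = 10300 / 12.1 = 851.2 m³/d.

Q_w ≈ 851 m³/d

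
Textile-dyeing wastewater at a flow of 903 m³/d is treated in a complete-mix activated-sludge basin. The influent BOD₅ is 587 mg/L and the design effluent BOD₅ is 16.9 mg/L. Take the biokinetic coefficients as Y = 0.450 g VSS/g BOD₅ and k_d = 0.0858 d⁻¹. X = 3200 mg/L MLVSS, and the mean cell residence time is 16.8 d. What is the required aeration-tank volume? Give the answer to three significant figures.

Rearranging the biomass balance for a CMAS with decay, V = Y·Q·ΔS·θ_c / [X·(1+k_d θ_c)] = 0.450 × 903 × (587 − 16.9) × 16.8 / [3200 × (1 + 0.0858 × 16.8)] = 3.89×10^6 / 7813 = 498.2 m³.

V ≈ 498 m³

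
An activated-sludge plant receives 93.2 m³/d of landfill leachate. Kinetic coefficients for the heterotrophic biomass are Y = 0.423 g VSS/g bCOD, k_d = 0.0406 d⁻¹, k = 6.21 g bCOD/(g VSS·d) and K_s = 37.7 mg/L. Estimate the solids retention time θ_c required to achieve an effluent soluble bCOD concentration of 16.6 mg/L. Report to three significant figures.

θ_c ≈ 1.31 d

At the target effluent, Y k S/(K_s+S) = 0.423×6.21×16.6/54.30 = 0.8030 d⁻¹.
1/θ_c = 0.8030 − 0.0406 = 0.7624 d⁻¹, so θ_c = 1.312 d.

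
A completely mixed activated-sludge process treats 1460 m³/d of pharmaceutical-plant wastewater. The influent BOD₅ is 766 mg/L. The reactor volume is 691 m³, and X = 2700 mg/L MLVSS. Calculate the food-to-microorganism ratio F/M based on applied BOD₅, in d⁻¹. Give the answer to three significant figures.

Food-to-microorganism ratio F/M = Q S₀ / (V X) = 1460 × 766 / (691.0 × 2700) = 0.5994 d⁻¹.

F/M ≈ 0.599 d⁻¹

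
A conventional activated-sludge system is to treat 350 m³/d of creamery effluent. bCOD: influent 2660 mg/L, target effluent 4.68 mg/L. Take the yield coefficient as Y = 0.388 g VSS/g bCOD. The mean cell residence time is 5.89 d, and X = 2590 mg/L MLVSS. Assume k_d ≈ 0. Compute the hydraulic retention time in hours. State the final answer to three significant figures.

τ ≈ 56.2 h

V·X = Y·Q·ΔS·θ_c gives V = 0.388 × 350 × (2660 − 4.68) × 5.89 / 2590 = 820.0 m³.
τ = V/Q = 820.0/350 = 2.343 d, or 56.23 h.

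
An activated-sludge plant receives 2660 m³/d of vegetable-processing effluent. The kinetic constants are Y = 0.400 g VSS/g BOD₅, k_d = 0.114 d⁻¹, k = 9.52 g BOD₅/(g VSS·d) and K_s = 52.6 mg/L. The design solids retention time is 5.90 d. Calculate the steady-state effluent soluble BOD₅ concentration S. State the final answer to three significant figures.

S ≈ 4.23 mg/L

Effluent substrate depends only on kinetics and SRT: S = K_s(1 + k_d θ_c) / [θ_c(Yk − k_d) − 1] = 52.6 × (1 + 0.114 × 5.90) / [5.90 × (0.400 × 9.52 − 0.114) − 1] = 87.98 / 20.79 = 4.231 mg/L.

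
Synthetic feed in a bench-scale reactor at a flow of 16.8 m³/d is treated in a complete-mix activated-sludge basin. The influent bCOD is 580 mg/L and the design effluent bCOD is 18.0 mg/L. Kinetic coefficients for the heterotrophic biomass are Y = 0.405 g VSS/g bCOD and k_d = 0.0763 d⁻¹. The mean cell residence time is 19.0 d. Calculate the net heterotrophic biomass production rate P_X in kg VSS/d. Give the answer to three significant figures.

The observed yield is Y_obs = Y/(1 + k_d·θ_c) = 0.405 / (1 + 0.0763 × 19.0) = 0.405 / 2.450 = 0.1653 g VSS per g bCOD removed.
ΔS = 580 − 18.0 = 562.0 mg/L, so the substrate removal rate is 16.8 × 562.0/1000 = 9.442 kg bCOD/d.
P_X = Y_obs · Q(S₀ − S) = 0.1653 × 9.442 = 1.561 kg VSS/d.

P_X ≈ 1.56 kg VSS/d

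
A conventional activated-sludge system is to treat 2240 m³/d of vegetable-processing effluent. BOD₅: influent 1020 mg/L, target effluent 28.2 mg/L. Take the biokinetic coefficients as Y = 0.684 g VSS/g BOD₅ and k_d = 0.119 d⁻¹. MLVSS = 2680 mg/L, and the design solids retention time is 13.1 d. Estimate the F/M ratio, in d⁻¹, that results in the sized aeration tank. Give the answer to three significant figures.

Rearranging the biomass balance for a CMAS with decay, V = Y·Q·ΔS·θ_c / [X·(1+k_d θ_c)] = 0.684 × 2240 × (1020 − 28.2) × 13.1 / [2680 × (1 + 0.119 × 13.1)] = 1.99×10^7 / 6858 = 2903 m³.
F/M = applied load / biomass = Q·S₀/(V·X) = 2240 × 1020 / (2903 × 2680) = 0.2937 d⁻¹.

F/M ≈ 0.294 d⁻¹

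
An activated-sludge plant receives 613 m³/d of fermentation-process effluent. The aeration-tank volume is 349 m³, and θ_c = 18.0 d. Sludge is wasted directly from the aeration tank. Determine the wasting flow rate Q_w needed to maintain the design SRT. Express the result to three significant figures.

Wasting from the aeration tank: Q_w = V / θ_c = 349.0 / 18.0 = 19.39 m³/d.

Q_w ≈ 19.4 m³/d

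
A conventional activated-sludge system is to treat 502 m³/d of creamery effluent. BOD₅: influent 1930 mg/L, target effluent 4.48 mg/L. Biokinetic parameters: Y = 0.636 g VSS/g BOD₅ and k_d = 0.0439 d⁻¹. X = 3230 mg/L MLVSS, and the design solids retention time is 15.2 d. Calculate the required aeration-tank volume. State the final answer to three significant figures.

Rearranging the biomass balance for a CMAS with decay, V = Y·Q·ΔS·θ_c / [X·(1+k_d θ_c)] = 0.636 × 502 × (1930 − 4.48) × 15.2 / [3230 × (1 + 0.0439 × 15.2)] = 9.34×10^6 / 5385 = 1735 m³.

V ≈ 1740 m³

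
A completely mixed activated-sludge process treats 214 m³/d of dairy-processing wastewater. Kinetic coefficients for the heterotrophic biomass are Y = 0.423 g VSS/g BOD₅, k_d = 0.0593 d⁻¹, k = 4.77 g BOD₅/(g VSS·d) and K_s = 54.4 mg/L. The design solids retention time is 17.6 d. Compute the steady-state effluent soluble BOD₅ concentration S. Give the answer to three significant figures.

S ≈ 3.32 mg/L

From the Monod/SRT balance for a CMAS, S = K_s·(1+k_d θ_c)/[θ_c·(Y k − k_d) − 1] = 54.4 × (1 + 0.0593 × 17.6) / [17.6 × (0.423 × 4.77 − 0.0593) − 1] = 111.2 / 33.47 = 3.322 mg/L.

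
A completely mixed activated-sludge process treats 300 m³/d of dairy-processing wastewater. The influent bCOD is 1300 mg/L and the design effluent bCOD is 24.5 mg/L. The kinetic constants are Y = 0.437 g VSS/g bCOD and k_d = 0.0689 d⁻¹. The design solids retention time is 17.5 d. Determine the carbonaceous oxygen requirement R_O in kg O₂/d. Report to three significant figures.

R_O ≈ 275 kg O₂/d

Y_obs = Y / (1 + k_d θ_c) = 0.437 / (1 + 0.0689 × 17.5) = 0.437 / 2.206 = 0.1981.
ΔS = 1300 − 24.5 = 1276 mg/L, so the substrate removal rate is 300 × 1276/1000 = 382.6 kg bCOD/d.
Net sludge production P_X = 0.1981 × 382.6 = 75.81 kg VSS/d.
R_O = Q·ΔS − 1.42 P_X = 382.6 − 107.7 = 275.0 kg O₂/d.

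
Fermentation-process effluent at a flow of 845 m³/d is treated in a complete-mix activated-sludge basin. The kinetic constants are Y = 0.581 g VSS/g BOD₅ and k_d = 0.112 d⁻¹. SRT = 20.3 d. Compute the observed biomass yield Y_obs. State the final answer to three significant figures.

Y_obs ≈ 0.177 g VSS/g BOD₅

Correct the yield for decay: Y_obs = Y/(1 + k_d θ_c) = 0.581 / (1 + 0.112 × 20.3) = 0.581 / 3.274 = 0.1775.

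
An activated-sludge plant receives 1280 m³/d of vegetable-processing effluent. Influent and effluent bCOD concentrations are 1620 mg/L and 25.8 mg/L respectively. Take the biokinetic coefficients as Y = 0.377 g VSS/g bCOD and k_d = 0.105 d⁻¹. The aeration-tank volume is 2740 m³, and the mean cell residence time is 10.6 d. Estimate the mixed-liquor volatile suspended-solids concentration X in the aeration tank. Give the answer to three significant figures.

X ≈ 1410 mg/L

From V·X·(1 + k_d·θ_c) = Y·Q·(S₀ − S)·θ_c: X = 0.377 × 1280 × (1620 − 25.8) × 10.6 / [2740 × (1 + 0.105 × 10.6)] = 1408 mg/L.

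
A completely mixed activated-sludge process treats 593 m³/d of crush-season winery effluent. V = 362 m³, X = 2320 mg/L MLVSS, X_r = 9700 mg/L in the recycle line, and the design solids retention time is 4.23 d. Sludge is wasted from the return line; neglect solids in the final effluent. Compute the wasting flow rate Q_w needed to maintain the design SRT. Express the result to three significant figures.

Q_w ≈ 20.5 m³/d

Q_w = (V·X)/(θ_c X_r) = 362.0 × 2320 / (4.23 × 9700) = 20.47 m³/d.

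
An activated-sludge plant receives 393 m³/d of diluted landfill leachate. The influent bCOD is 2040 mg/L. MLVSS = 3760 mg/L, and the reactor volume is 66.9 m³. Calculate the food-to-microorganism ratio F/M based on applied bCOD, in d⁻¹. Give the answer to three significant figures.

F/M = applied load / biomass = Q·S₀/(V·X) = 393 × 2040 / (66.90 × 3760) = 3.187 d⁻¹.

F/M ≈ 3.19 d⁻¹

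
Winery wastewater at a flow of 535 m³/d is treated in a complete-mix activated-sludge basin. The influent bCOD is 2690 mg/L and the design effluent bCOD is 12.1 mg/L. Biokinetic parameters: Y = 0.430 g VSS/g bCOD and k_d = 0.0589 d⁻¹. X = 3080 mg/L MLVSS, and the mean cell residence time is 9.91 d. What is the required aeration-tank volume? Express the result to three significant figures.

Steady-state biomass mass balance: V·X·(1 + k_d·θ_c) = Y·Q·(S₀ − S)·θ_c, so V = 0.430 × 535 × (2690 − 12.1) × 9.91 / [3080 × (1 + 0.0589 × 9.91)] = 6.11×10^6 / 4878 = 1252 m³.

V ≈ 1250 m³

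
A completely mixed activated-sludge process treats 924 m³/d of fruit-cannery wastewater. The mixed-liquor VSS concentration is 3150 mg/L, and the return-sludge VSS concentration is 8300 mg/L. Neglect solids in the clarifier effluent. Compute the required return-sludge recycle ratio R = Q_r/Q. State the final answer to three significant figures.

R ≈ 0.612

Mass balance around the secondary clarifier (neglecting effluent solids): R = X / (X_r − X) = 3150 / (8300 − 3150) = 0.6117.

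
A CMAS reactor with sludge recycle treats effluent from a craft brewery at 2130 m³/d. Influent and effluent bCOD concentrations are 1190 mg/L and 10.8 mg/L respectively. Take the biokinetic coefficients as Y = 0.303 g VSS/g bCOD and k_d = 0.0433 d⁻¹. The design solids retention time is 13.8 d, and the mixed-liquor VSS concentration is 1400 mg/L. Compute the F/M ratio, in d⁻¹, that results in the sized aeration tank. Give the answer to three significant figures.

F/M ≈ 0.386 d⁻¹

Rearranging the biomass balance for a CMAS with decay, V = Y·Q·ΔS·θ_c / [X·(1+k_d θ_c)] = 0.303 × 2130 × (1190 − 10.8) × 13.8 / [1400 × (1 + 0.0433 × 13.8)] = 1.05×10^7 / 2237 = 4696 m³.
F/M = Q·S₀ / (V·X) = 2130 × 1190 / (4696 × 1400) = 0.3856 g bCOD·(g VSS·d)⁻¹.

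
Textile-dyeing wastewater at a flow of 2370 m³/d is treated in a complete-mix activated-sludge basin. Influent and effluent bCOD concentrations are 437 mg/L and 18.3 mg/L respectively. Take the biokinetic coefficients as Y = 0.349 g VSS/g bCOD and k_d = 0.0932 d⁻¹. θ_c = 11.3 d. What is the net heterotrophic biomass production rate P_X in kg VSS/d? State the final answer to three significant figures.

P_X ≈ 169 kg VSS/d

Observed yield with endogenous decay: Y_obs = Y / (1 + k_d·θ_c) = 0.349 / (1 + 0.0932 × 11.3) = 0.349 / 2.053 = 0.1700 g VSS/g bCOD.
Q·(S₀ − S) = 2370 × (437 − 18.3) × 10⁻³ = 992.3 kg/d removed.
So the net sludge growth is P_X = 0.1700 × 992.3 = 168.7 kg VSS/d.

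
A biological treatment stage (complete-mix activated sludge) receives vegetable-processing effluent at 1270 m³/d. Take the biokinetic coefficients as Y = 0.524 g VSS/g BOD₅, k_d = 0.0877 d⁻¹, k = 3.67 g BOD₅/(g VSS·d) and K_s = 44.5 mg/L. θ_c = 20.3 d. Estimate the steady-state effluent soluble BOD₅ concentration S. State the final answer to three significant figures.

From the Monod/SRT balance for a CMAS, S = K_s·(1+k_d θ_c)/[θ_c·(Y k − k_d) − 1] = 44.5 × (1 + 0.0877 × 20.3) / [20.3 × (0.524 × 3.67 − 0.0877) − 1] = 123.7 / 36.26 = 3.412 mg/L.

S ≈ 3.41 mg/L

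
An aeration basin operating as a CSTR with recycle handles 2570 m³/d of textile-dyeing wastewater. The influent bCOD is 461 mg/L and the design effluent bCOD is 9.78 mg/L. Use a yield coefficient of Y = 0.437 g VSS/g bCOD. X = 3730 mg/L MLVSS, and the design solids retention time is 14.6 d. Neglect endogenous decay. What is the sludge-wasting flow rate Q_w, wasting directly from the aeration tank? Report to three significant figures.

Q_w ≈ 136 m³/d

With k_d = 0 the design equation reduces to V = Y Q (S₀−S) θ_c / X = 0.437 × 2570 × (461 − 9.78) × 14.6 / 3730 = 1984 m³.
For wasting at MLVSS concentration, Q_w = V/θ_c = 1984/14.6 = 135.9 m³/d.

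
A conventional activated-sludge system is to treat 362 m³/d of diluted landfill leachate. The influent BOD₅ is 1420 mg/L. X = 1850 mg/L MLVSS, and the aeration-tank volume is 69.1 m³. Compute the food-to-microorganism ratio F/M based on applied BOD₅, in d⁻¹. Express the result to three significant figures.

F/M ≈ 4.02 d⁻¹

Food-to-microorganism ratio F/M = Q S₀ / (V X) = 362 × 1420 / (69.10 × 1850) = 4.021 d⁻¹.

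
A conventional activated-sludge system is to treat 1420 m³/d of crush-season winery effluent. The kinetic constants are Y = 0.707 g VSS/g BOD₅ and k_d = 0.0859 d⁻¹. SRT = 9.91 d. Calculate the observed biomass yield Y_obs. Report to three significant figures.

Y_obs ≈ 0.382 g VSS/g BOD₅

Observed yield with endogenous decay: Y_obs = Y / (1 + k_d·θ_c) = 0.707 / (1 + 0.0859 × 9.91) = 0.707 / 1.851 = 0.3819 g VSS/g BOD₅.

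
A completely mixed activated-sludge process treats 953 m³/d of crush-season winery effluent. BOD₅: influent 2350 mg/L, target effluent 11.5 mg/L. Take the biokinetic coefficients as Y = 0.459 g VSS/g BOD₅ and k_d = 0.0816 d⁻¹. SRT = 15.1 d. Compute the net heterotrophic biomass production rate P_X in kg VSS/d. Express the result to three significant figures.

P_X ≈ 458 kg VSS/d

Y_obs = Y / (1 + k_d θ_c) = 0.459 / (1 + 0.0816 × 15.1) = 0.459 / 2.232 = 0.2056.
Q·(S₀ − S) = 953 × (2350 − 11.5) × 10⁻³ = 2229 kg/d removed.
P_X = Y_obs · Q(S₀ − S) = 0.2056 × 2229 = 458.3 kg VSS/d.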